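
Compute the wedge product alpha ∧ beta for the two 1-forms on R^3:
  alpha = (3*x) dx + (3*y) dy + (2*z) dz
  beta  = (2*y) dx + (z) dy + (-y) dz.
alpha ∧ beta = (3*x*z - 6*y^2) dx ∧ dy + (-y*(3*x + 4*z)) dx ∧ dz + (-3*y^2 - 2*z^2) dy ∧ dz

Distribute the wedge, using dx_i ∧ dx_j = -dx_j ∧ dx_i and dx_i ∧ dx_i = 0. For each pair (i, j) with i < j, the coefficient of dx_i ∧ dx_j in alpha ∧ beta is (alpha_i * beta_j - alpha_j * beta_i). Collecting: alpha ∧ beta = (3*x*z - 6*y^2) dx ∧ dy + (-y*(3*x + 4*z)) dx ∧ dz + (-3*y^2 - 2*z^2) dy ∧ dz.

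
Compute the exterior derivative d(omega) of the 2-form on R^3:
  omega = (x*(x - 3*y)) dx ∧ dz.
d(omega) = (3*x) dx ∧ dy ∧ dz

For a 2-form omega = sum_{i<j} g_{ij} dx_i ∧ dx_j, the exterior derivative is
  d(omega) = sum_{i<j} d(g_{ij}) ∧ dx_i ∧ dx_j = sum_{i<j, k} (∂g_{ij}/∂x_k) dx_k ∧ dx_i ∧ dx_j.
Expand each term, using dx_k ∧ dx_i ∧ dx_j = sgn(permutation) dx_{(a)} ∧ dx_{(b)} ∧ dx_{(c)} with (a < b < c) sorted:
  d(x*(x - 3*y)) includes (∂/∂y)(x*(x - 3*y)) dy = (-3*x) dy, which multiplied by dx ∧ dz gives (3*x) dx ∧ dy ∧ dz
Collecting like 3-forms: d(omega) = (3*x) dx ∧ dy ∧ dz.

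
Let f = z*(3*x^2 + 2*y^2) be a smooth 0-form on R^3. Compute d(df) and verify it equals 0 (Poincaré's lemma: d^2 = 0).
d(df) = 0

Step 1: df = sum_i (∂f/∂x_i) dx_i = (6*x*z) dx + (4*y*z) dy + (3*x^2 + 2*y^2) dz.
Step 2: Apply d again. Using the 1-form formula, the coefficient of dx ∧ dy in d(df) is ∂^2 f/∂x ∂y - ∂^2 f/∂y ∂x = (0) - (0) = 0 (equality of mixed partials for smooth f).
Similarly for dx ∧ dz and dy ∧ dz — all coefficients vanish. So d(df) = 0.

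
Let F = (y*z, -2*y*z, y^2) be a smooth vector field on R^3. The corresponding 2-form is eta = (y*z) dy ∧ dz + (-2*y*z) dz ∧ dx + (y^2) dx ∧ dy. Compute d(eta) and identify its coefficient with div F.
d(eta) = (-2*z) dx ∧ dy ∧ dz; div F = -2*z

For a 2-form in R^3 of the form above, applying d gives a 3-form with coefficient ∂P/∂x + ∂Q/∂y + ∂R/∂z:
  ∂P/∂x = 0
  ∂Q/∂y = -2*z
  ∂R/∂z = 0
Sum = -2*z, which is exactly div F.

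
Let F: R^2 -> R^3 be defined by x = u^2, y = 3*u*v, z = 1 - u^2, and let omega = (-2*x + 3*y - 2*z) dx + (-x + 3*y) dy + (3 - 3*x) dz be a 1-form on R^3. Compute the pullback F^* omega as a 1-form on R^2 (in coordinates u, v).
F^* omega = (u*(6*u^2 + 15*u*v + 27*v^2 - 10)) du + (3*u^2*(-u + 9*v)) dv

Using F^*(f dg) = (f ∘ F) d(g ∘ F), substitute each coordinate x_i by F_i(u, v) in f_i, and replace dx_i by d F_i = (∂F_i/∂u) du + (∂F_i/∂v) dv.
  For the x component: f_1(F) = 9*u*v - 2; d F_1 = (2*u) du + (0) dv
  For the y component: f_2(F) = u*(-u + 9*v); d F_2 = (3*v) du + (3*u) dv
  For the z component: f_3(F) = 3 - 3*u^2; d F_3 = (-2*u) du + (0) dv
Combining and collecting du, dv coefficients:
  coeff of du: u*(6*u^2 + 15*u*v + 27*v^2 - 10)
  coeff of dv: 3*u^2*(-u + 9*v)
F^* omega = (u*(6*u^2 + 15*u*v + 27*v^2 - 10)) du + (3*u^2*(-u + 9*v)) dv.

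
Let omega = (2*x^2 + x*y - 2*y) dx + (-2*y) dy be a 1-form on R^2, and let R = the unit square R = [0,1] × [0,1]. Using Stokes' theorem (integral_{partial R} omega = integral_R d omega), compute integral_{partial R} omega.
integral_(partial R) omega = 3/2

Stokes: integral_partial_R omega = integral_R d omega with d omega = (∂Q/∂x - ∂P/∂y) dx ∧ dy.
  ∂Q/∂x = 0
  ∂P/∂y = x - 2
  integrand = ∂Q/∂x - ∂P/∂y = 2 - x.
Integrating over R: integral_0^1 integral_0^1 (2 - x) dx dy = 3/2.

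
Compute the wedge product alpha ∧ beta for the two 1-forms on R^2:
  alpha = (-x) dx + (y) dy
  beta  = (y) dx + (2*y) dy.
alpha ∧ beta = (-y*(2*x + y)) dx ∧ dy

Distribute the wedge, using dx_i ∧ dx_j = -dx_j ∧ dx_i and dx_i ∧ dx_i = 0. For each pair (i, j) with i < j, the coefficient of dx_i ∧ dx_j in alpha ∧ beta is (alpha_i * beta_j - alpha_j * beta_i). Collecting: alpha ∧ beta = (-y*(2*x + y)) dx ∧ dy.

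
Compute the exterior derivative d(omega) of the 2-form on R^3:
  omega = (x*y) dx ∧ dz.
d(omega) = (-x) dx ∧ dy ∧ dz

For a 2-form omega = sum_{i<j} g_{ij} dx_i ∧ dx_j, the exterior derivative is
  d(omega) = sum_{i<j} d(g_{ij}) ∧ dx_i ∧ dx_j = sum_{i<j, k} (∂g_{ij}/∂x_k) dx_k ∧ dx_i ∧ dx_j.
Expand each term, using dx_k ∧ dx_i ∧ dx_j = sgn(permutation) dx_{(a)} ∧ dx_{(b)} ∧ dx_{(c)} with (a < b < c) sorted:
  d(x*y) includes (∂/∂y)(x*y) dy = (x) dy, which multiplied by dx ∧ dz gives (-x) dx ∧ dy ∧ dz
Collecting like 3-forms: d(omega) = (-x) dx ∧ dy ∧ dz.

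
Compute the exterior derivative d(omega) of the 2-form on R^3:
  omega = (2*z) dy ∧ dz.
d(omega) = 0

For a 2-form omega = sum_{i<j} g_{ij} dx_i ∧ dx_j, the exterior derivative is
  d(omega) = sum_{i<j} d(g_{ij}) ∧ dx_i ∧ dx_j = sum_{i<j, k} (∂g_{ij}/∂x_k) dx_k ∧ dx_i ∧ dx_j.
Expand each term, using dx_k ∧ dx_i ∧ dx_j = sgn(permutation) dx_{(a)} ∧ dx_{(b)} ∧ dx_{(c)} with (a < b < c) sorted:

Collecting like 3-forms: d(omega) = 0.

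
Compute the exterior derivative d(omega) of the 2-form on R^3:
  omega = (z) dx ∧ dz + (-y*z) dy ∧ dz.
d(omega) = 0

For a 2-form omega = sum_{i<j} g_{ij} dx_i ∧ dx_j, the exterior derivative is
  d(omega) = sum_{i<j} d(g_{ij}) ∧ dx_i ∧ dx_j = sum_{i<j, k} (∂g_{ij}/∂x_k) dx_k ∧ dx_i ∧ dx_j.
Expand each term, using dx_k ∧ dx_i ∧ dx_j = sgn(permutation) dx_{(a)} ∧ dx_{(b)} ∧ dx_{(c)} with (a < b < c) sorted:

Collecting like 3-forms: d(omega) = 0.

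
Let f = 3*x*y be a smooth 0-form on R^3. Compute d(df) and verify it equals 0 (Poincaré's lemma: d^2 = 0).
d(df) = 0

Step 1: df = sum_i (∂f/∂x_i) dx_i = (3*y) dx + (3*x) dy + (0) dz.
Step 2: Apply d again. Using the 1-form formula, the coefficient of dx ∧ dy in d(df) is ∂^2 f/∂x ∂y - ∂^2 f/∂y ∂x = (3) - (3) = 0 (equality of mixed partials for smooth f).
Similarly for dx ∧ dz and dy ∧ dz — all coefficients vanish. So d(df) = 0.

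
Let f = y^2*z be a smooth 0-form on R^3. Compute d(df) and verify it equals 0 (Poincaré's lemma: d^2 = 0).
d(df) = 0

Step 1: df = sum_i (∂f/∂x_i) dx_i = (0) dx + (2*y*z) dy + (y^2) dz.
Step 2: Apply d again. Using the 1-form formula, the coefficient of dx ∧ dy in d(df) is ∂^2 f/∂x ∂y - ∂^2 f/∂y ∂x = (0) - (0) = 0 (equality of mixed partials for smooth f).
Similarly for dx ∧ dz and dy ∧ dz — all coefficients vanish. So d(df) = 0.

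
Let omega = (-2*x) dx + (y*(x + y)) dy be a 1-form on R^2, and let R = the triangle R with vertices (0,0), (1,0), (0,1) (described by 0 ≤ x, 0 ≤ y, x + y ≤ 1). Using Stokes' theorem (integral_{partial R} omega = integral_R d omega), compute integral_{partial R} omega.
integral_(partial R) omega = 1/6

Stokes: integral_partial_R omega = integral_R d omega with d omega = (∂Q/∂x - ∂P/∂y) dx ∧ dy.
  ∂Q/∂x = y
  ∂P/∂y = 0
  integrand = ∂Q/∂x - ∂P/∂y = y.
Integrating over R: integral_0^1 integral_0^{1-x} (y) dy dx = 1/6.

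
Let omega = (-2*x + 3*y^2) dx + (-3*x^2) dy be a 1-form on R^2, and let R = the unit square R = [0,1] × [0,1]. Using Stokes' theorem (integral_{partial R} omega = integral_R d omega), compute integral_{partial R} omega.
integral_(partial R) omega = -6

Stokes: integral_partial_R omega = integral_R d omega with d omega = (∂Q/∂x - ∂P/∂y) dx ∧ dy.
  ∂Q/∂x = -6*x
  ∂P/∂y = 6*y
  integrand = ∂Q/∂x - ∂P/∂y = -6*x - 6*y.
Integrating over R: integral_0^1 integral_0^1 (-6*x - 6*y) dx dy = -6.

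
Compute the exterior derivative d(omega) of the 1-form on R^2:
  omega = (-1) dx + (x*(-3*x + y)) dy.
d(omega) = (-6*x + y) dx ∧ dy

For a 1-form omega = sum_i f_i dx_i, the exterior derivative is
  d(omega) = sum_{i < j} (∂f_j/∂x_i - ∂f_i/∂x_j) dx_i ∧ dx_j.
  coefficient of dx ∧ dy: ∂f_2/∂x - ∂f_1/∂y = ∂(x*(-3*x + y))/∂x - ∂(-1)/∂y = -6*x + y
Assembling: d(omega) = (-6*x + y) dx ∧ dy.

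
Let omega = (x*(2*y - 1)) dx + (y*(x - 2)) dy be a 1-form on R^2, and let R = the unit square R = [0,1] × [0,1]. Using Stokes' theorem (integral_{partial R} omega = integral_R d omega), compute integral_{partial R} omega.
integral_(partial R) omega = -1/2

Stokes: integral_partial_R omega = integral_R d omega with d omega = (∂Q/∂x - ∂P/∂y) dx ∧ dy.
  ∂Q/∂x = y
  ∂P/∂y = 2*x
  integrand = ∂Q/∂x - ∂P/∂y = -2*x + y.
Integrating over R: integral_0^1 integral_0^1 (-2*x + y) dx dy = -1/2.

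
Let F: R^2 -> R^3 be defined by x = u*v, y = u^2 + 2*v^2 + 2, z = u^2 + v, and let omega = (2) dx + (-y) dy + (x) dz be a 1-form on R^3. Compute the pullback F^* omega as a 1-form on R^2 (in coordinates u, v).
F^* omega = (-2*u^3 + 2*u^2*v - 4*u*v^2 - 4*u + 2*v) du + (-4*u^2*v + u*v + 2*u - 8*v^3 - 8*v) dv

Using F^*(f dg) = (f ∘ F) d(g ∘ F), substitute each coordinate x_i by F_i(u, v) in f_i, and replace dx_i by d F_i = (∂F_i/∂u) du + (∂F_i/∂v) dv.
  For the x component: f_1(F) = 2; d F_1 = (v) du + (u) dv
  For the y component: f_2(F) = -u^2 - 2*v^2 - 2; d F_2 = (2*u) du + (4*v) dv
  For the z component: f_3(F) = u*v; d F_3 = (2*u) du + (1) dv
Combining and collecting du, dv coefficients:
  coeff of du: -2*u^3 + 2*u^2*v - 4*u*v^2 - 4*u + 2*v
  coeff of dv: -4*u^2*v + u*v + 2*u - 8*v^3 - 8*v
F^* omega = (-2*u^3 + 2*u^2*v - 4*u*v^2 - 4*u + 2*v) du + (-4*u^2*v + u*v + 2*u - 8*v^3 - 8*v) dv.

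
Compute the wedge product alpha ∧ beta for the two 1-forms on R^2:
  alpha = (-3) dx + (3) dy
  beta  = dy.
alpha ∧ beta = (-3) dx ∧ dy

Distribute the wedge, using dx_i ∧ dx_j = -dx_j ∧ dx_i and dx_i ∧ dx_i = 0. For each pair (i, j) with i < j, the coefficient of dx_i ∧ dx_j in alpha ∧ beta is (alpha_i * beta_j - alpha_j * beta_i). Collecting: alpha ∧ beta = (-3) dx ∧ dy.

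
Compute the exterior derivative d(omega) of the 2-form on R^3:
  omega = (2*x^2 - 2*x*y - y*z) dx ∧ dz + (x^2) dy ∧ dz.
d(omega) = (4*x + z) dx ∧ dy ∧ dz

For a 2-form omega = sum_{i<j} g_{ij} dx_i ∧ dx_j, the exterior derivative is
  d(omega) = sum_{i<j} d(g_{ij}) ∧ dx_i ∧ dx_j = sum_{i<j, k} (∂g_{ij}/∂x_k) dx_k ∧ dx_i ∧ dx_j.
Expand each term, using dx_k ∧ dx_i ∧ dx_j = sgn(permutation) dx_{(a)} ∧ dx_{(b)} ∧ dx_{(c)} with (a < b < c) sorted:
  d(2*x^2 - 2*x*y - y*z) includes (∂/∂y)(2*x^2 - 2*x*y - y*z) dy = (-2*x - z) dy, which multiplied by dx ∧ dz gives (2*x + z) dx ∧ dy ∧ dz
  d(x^2) includes (∂/∂x)(x^2) dx = (2*x) dx, which multiplied by dy ∧ dz gives (2*x) dx ∧ dy ∧ dz
Collecting like 3-forms: d(omega) = (4*x + z) dx ∧ dy ∧ dz.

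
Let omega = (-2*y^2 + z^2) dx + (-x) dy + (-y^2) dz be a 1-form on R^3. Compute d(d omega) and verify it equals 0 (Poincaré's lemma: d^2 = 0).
d(d omega) = 0

Step 1: d omega = sum_{i<j} (∂f_j/∂x_i - ∂f_i/∂x_j) dx_i ∧ dx_j:
  coeff of dx ∧ dy: 4*y - 1
  coeff of dx ∧ dz: -2*z
  coeff of dy ∧ dz: -2*y
Step 2: Apply d again to each 2-form coefficient. The only possible 3-form in R^3 is dx ∧ dy ∧ dz, with coefficient
  ∂(coeff of dy∧dz)/∂x - ∂(coeff of dx∧dz)/∂y + ∂(coeff of dx∧dy)/∂z
  = ∂/∂x (-2*y) - ∂/∂y (-2*z) + ∂/∂z (4*y - 1).
Each of these terms simplifies to sums of mixed partials that cancel in pairs. The result is 0 (by equality of mixed partials for smooth functions — Schwarz / Clairaut).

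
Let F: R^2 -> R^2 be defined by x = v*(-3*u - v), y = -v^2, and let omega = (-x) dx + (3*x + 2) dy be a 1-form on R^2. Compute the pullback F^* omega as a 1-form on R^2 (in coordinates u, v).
F^* omega = (3*v^2*(-3*u - v)) du + (v*(-9*u^2 + 9*u*v + 4*v^2 - 4)) dv

Using F^*(f dg) = (f ∘ F) d(g ∘ F), substitute each coordinate x_i by F_i(u, v) in f_i, and replace dx_i by d F_i = (∂F_i/∂u) du + (∂F_i/∂v) dv.
  For the x component: f_1(F) = v*(3*u + v); d F_1 = (-3*v) du + (-3*u - 2*v) dv
  For the y component: f_2(F) = -9*u*v - 3*v^2 + 2; d F_2 = (0) du + (-2*v) dv
Combining and collecting du, dv coefficients:
  coeff of du: 3*v^2*(-3*u - v)
  coeff of dv: v*(-9*u^2 + 9*u*v + 4*v^2 - 4)
F^* omega = (3*v^2*(-3*u - v)) du + (v*(-9*u^2 + 9*u*v + 4*v^2 - 4)) dv.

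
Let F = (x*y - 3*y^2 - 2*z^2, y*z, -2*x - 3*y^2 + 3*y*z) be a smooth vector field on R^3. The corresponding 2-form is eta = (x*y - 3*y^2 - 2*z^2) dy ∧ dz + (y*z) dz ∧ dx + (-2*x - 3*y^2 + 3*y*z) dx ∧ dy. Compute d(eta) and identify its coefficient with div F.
d(eta) = (4*y + z) dx ∧ dy ∧ dz; div F = 4*y + z

For a 2-form in R^3 of the form above, applying d gives a 3-form with coefficient ∂P/∂x + ∂Q/∂y + ∂R/∂z:
  ∂P/∂x = y
  ∂Q/∂y = z
  ∂R/∂z = 3*y
Sum = 4*y + z, which is exactly div F.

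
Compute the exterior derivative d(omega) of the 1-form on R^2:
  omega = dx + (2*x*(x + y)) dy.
d(omega) = (4*x + 2*y) dx ∧ dy

For a 1-form omega = sum_i f_i dx_i, the exterior derivative is
  d(omega) = sum_{i < j} (∂f_j/∂x_i - ∂f_i/∂x_j) dx_i ∧ dx_j.
  coefficient of dx ∧ dy: ∂f_2/∂x - ∂f_1/∂y = ∂(2*x*(x + y))/∂x - ∂(1)/∂y = 4*x + 2*y
Assembling: d(omega) = (4*x + 2*y) dx ∧ dy.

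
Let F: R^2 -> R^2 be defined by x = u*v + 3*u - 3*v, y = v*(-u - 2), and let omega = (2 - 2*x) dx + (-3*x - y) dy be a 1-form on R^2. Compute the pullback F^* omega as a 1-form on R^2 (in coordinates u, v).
F^* omega = (-3*u*v - 18*u - 5*v^2 + 20*v + 6) du + (3*u^2 + 5*u*v + 38*u - 40*v - 6) dv

Using F^*(f dg) = (f ∘ F) d(g ∘ F), substitute each coordinate x_i by F_i(u, v) in f_i, and replace dx_i by d F_i = (∂F_i/∂u) du + (∂F_i/∂v) dv.
  For the x component: f_1(F) = -2*u*v - 6*u + 6*v + 2; d F_1 = (v + 3) du + (u - 3) dv
  For the y component: f_2(F) = -2*u*v - 9*u + 11*v; d F_2 = (-v) du + (-u - 2) dv
Combining and collecting du, dv coefficients:
  coeff of du: -3*u*v - 18*u - 5*v^2 + 20*v + 6
  coeff of dv: 3*u^2 + 5*u*v + 38*u - 40*v - 6
F^* omega = (-3*u*v - 18*u - 5*v^2 + 20*v + 6) du + (3*u^2 + 5*u*v + 38*u - 40*v - 6) dv.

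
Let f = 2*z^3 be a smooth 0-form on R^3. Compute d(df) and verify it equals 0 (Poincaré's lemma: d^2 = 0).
d(df) = 0

Step 1: df = sum_i (∂f/∂x_i) dx_i = (0) dx + (0) dy + (6*z^2) dz.
Step 2: Apply d again. Using the 1-form formula, the coefficient of dx ∧ dy in d(df) is ∂^2 f/∂x ∂y - ∂^2 f/∂y ∂x = (0) - (0) = 0 (equality of mixed partials for smooth f).
Similarly for dx ∧ dz and dy ∧ dz — all coefficients vanish. So d(df) = 0.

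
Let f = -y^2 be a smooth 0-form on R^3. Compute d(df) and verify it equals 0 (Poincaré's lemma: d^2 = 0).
d(df) = 0

Step 1: df = sum_i (∂f/∂x_i) dx_i = (0) dx + (-2*y) dy + (0) dz.
Step 2: Apply d again. Using the 1-form formula, the coefficient of dx ∧ dy in d(df) is ∂^2 f/∂x ∂y - ∂^2 f/∂y ∂x = (0) - (0) = 0 (equality of mixed partials for smooth f).
Similarly for dx ∧ dz and dy ∧ dz — all coefficients vanish. So d(df) = 0.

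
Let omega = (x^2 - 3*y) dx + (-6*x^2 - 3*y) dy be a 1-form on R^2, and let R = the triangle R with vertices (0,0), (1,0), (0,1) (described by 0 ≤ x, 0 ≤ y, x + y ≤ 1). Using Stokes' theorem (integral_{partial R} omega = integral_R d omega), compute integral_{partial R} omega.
integral_(partial R) omega = -1/2

Stokes: integral_partial_R omega = integral_R d omega with d omega = (∂Q/∂x - ∂P/∂y) dx ∧ dy.
  ∂Q/∂x = -12*x
  ∂P/∂y = -3
  integrand = ∂Q/∂x - ∂P/∂y = 3 - 12*x.
Integrating over R: integral_0^1 integral_0^{1-x} (3 - 12*x) dy dx = -1/2.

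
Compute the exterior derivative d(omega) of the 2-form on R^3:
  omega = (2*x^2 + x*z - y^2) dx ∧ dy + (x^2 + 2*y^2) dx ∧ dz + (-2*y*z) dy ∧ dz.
d(omega) = (x - 4*y) dx ∧ dy ∧ dz

For a 2-form omega = sum_{i<j} g_{ij} dx_i ∧ dx_j, the exterior derivative is
  d(omega) = sum_{i<j} d(g_{ij}) ∧ dx_i ∧ dx_j = sum_{i<j, k} (∂g_{ij}/∂x_k) dx_k ∧ dx_i ∧ dx_j.
Expand each term, using dx_k ∧ dx_i ∧ dx_j = sgn(permutation) dx_{(a)} ∧ dx_{(b)} ∧ dx_{(c)} with (a < b < c) sorted:
  d(2*x^2 + x*z - y^2) includes (∂/∂z)(2*x^2 + x*z - y^2) dz = (x) dz, which multiplied by dx ∧ dy gives (x) dx ∧ dy ∧ dz
  d(x^2 + 2*y^2) includes (∂/∂y)(x^2 + 2*y^2) dy = (4*y) dy, which multiplied by dx ∧ dz gives (-4*y) dx ∧ dy ∧ dz
Collecting like 3-forms: d(omega) = (x - 4*y) dx ∧ dy ∧ dz.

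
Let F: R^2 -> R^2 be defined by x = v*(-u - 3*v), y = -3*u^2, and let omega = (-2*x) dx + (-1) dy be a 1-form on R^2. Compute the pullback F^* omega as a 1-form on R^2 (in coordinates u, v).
F^* omega = (-2*u*v^2 + 6*u - 6*v^3) du + (2*v*(-u^2 - 9*u*v - 18*v^2)) dv

Using F^*(f dg) = (f ∘ F) d(g ∘ F), substitute each coordinate x_i by F_i(u, v) in f_i, and replace dx_i by d F_i = (∂F_i/∂u) du + (∂F_i/∂v) dv.
  For the x component: f_1(F) = 2*v*(u + 3*v); d F_1 = (-v) du + (-u - 6*v) dv
  For the y component: f_2(F) = -1; d F_2 = (-6*u) du + (0) dv
Combining and collecting du, dv coefficients:
  coeff of du: -2*u*v^2 + 6*u - 6*v^3
  coeff of dv: 2*v*(-u^2 - 9*u*v - 18*v^2)
F^* omega = (-2*u*v^2 + 6*u - 6*v^3) du + (2*v*(-u^2 - 9*u*v - 18*v^2)) dv.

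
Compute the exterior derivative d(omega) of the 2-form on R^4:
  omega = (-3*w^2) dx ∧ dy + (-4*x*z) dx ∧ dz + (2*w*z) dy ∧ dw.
d(omega) = (-6*w) dx ∧ dy ∧ dw + (-2*w) dy ∧ dz ∧ dw

For a 2-form omega = sum_{i<j} g_{ij} dx_i ∧ dx_j, the exterior derivative is
  d(omega) = sum_{i<j} d(g_{ij}) ∧ dx_i ∧ dx_j = sum_{i<j, k} (∂g_{ij}/∂x_k) dx_k ∧ dx_i ∧ dx_j.
Expand each term, using dx_k ∧ dx_i ∧ dx_j = sgn(permutation) dx_{(a)} ∧ dx_{(b)} ∧ dx_{(c)} with (a < b < c) sorted:
  d(-3*w^2) includes (∂/∂w)(-3*w^2) dw = (-6*w) dw, which multiplied by dx ∧ dy gives (-6*w) dx ∧ dy ∧ dw
  d(2*w*z) includes (∂/∂z)(2*w*z) dz = (2*w) dz, which multiplied by dy ∧ dw gives (-2*w) dy ∧ dz ∧ dw
Collecting like 3-forms: d(omega) = (-6*w) dx ∧ dy ∧ dw + (-2*w) dy ∧ dz ∧ dw.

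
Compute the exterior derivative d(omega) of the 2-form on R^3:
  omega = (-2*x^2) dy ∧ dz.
d(omega) = (-4*x) dx ∧ dy ∧ dz

For a 2-form omega = sum_{i<j} g_{ij} dx_i ∧ dx_j, the exterior derivative is
  d(omega) = sum_{i<j} d(g_{ij}) ∧ dx_i ∧ dx_j = sum_{i<j, k} (∂g_{ij}/∂x_k) dx_k ∧ dx_i ∧ dx_j.
Expand each term, using dx_k ∧ dx_i ∧ dx_j = sgn(permutation) dx_{(a)} ∧ dx_{(b)} ∧ dx_{(c)} with (a < b < c) sorted:
  d(-2*x^2) includes (∂/∂x)(-2*x^2) dx = (-4*x) dx, which multiplied by dy ∧ dz gives (-4*x) dx ∧ dy ∧ dz
Collecting like 3-forms: d(omega) = (-4*x) dx ∧ dy ∧ dz.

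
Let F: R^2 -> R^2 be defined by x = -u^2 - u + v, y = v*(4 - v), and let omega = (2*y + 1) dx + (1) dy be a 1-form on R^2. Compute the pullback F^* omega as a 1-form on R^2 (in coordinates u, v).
F^* omega = (4*u*v^2 - 16*u*v - 2*u + 2*v^2 - 8*v - 1) du + (-2*v^2 + 6*v + 5) dv

Using F^*(f dg) = (f ∘ F) d(g ∘ F), substitute each coordinate x_i by F_i(u, v) in f_i, and replace dx_i by d F_i = (∂F_i/∂u) du + (∂F_i/∂v) dv.
  For the x component: f_1(F) = -2*v^2 + 8*v + 1; d F_1 = (-2*u - 1) du + (1) dv
  For the y component: f_2(F) = 1; d F_2 = (0) du + (4 - 2*v) dv
Combining and collecting du, dv coefficients:
  coeff of du: 4*u*v^2 - 16*u*v - 2*u + 2*v^2 - 8*v - 1
  coeff of dv: -2*v^2 + 6*v + 5
F^* omega = (4*u*v^2 - 16*u*v - 2*u + 2*v^2 - 8*v - 1) du + (-2*v^2 + 6*v + 5) dv.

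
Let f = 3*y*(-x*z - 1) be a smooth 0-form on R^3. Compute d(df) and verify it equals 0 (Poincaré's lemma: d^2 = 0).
d(df) = 0

Step 1: df = sum_i (∂f/∂x_i) dx_i = (-3*y*z) dx + (-3*x*z - 3) dy + (-3*x*y) dz.
Step 2: Apply d again. Using the 1-form formula, the coefficient of dx ∧ dy in d(df) is ∂^2 f/∂x ∂y - ∂^2 f/∂y ∂x = (-3*z) - (-3*z) = 0 (equality of mixed partials for smooth f).
Similarly for dx ∧ dz and dy ∧ dz — all coefficients vanish. So d(df) = 0.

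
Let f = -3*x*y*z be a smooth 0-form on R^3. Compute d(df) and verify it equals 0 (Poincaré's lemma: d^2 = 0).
d(df) = 0

Step 1: df = sum_i (∂f/∂x_i) dx_i = (-3*y*z) dx + (-3*x*z) dy + (-3*x*y) dz.
Step 2: Apply d again. Using the 1-form formula, the coefficient of dx ∧ dy in d(df) is ∂^2 f/∂x ∂y - ∂^2 f/∂y ∂x = (-3*z) - (-3*z) = 0 (equality of mixed partials for smooth f).
Similarly for dx ∧ dz and dy ∧ dz — all coefficients vanish. So d(df) = 0.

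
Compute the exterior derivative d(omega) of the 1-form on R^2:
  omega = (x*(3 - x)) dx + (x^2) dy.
d(omega) = (2*x) dx ∧ dy

For a 1-form omega = sum_i f_i dx_i, the exterior derivative is
  d(omega) = sum_{i < j} (∂f_j/∂x_i - ∂f_i/∂x_j) dx_i ∧ dx_j.
  coefficient of dx ∧ dy: ∂f_2/∂x - ∂f_1/∂y = ∂(x^2)/∂x - ∂(x*(3 - x))/∂y = 2*x
Assembling: d(omega) = (2*x) dx ∧ dy.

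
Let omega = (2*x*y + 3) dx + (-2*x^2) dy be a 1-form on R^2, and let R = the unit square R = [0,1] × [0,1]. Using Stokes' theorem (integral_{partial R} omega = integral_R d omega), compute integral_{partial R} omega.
integral_(partial R) omega = -3

Stokes: integral_partial_R omega = integral_R d omega with d omega = (∂Q/∂x - ∂P/∂y) dx ∧ dy.
  ∂Q/∂x = -4*x
  ∂P/∂y = 2*x
  integrand = ∂Q/∂x - ∂P/∂y = -6*x.
Integrating over R: integral_0^1 integral_0^1 (-6*x) dx dy = -3.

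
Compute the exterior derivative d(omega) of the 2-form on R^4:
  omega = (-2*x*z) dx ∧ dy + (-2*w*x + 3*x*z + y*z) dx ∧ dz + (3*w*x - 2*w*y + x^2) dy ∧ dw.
d(omega) = (-2*x - z) dx ∧ dy ∧ dz + (-2*x) dx ∧ dz ∧ dw + (3*w + 2*x) dx ∧ dy ∧ dw

For a 2-form omega = sum_{i<j} g_{ij} dx_i ∧ dx_j, the exterior derivative is
  d(omega) = sum_{i<j} d(g_{ij}) ∧ dx_i ∧ dx_j = sum_{i<j, k} (∂g_{ij}/∂x_k) dx_k ∧ dx_i ∧ dx_j.
Expand each term, using dx_k ∧ dx_i ∧ dx_j = sgn(permutation) dx_{(a)} ∧ dx_{(b)} ∧ dx_{(c)} with (a < b < c) sorted:
  d(-2*x*z) includes (∂/∂z)(-2*x*z) dz = (-2*x) dz, which multiplied by dx ∧ dy gives (-2*x) dx ∧ dy ∧ dz
  d(-2*w*x + 3*x*z + y*z) includes (∂/∂y)(-2*w*x + 3*x*z + y*z) dy = (z) dy, which multiplied by dx ∧ dz gives (-z) dx ∧ dy ∧ dz
  d(-2*w*x + 3*x*z + y*z) includes (∂/∂w)(-2*w*x + 3*x*z + y*z) dw = (-2*x) dw, which multiplied by dx ∧ dz gives (-2*x) dx ∧ dz ∧ dw
  d(3*w*x - 2*w*y + x^2) includes (∂/∂x)(3*w*x - 2*w*y + x^2) dx = (3*w + 2*x) dx, which multiplied by dy ∧ dw gives (3*w + 2*x) dx ∧ dy ∧ dw
Collecting like 3-forms: d(omega) = (-2*x - z) dx ∧ dy ∧ dz + (-2*x) dx ∧ dz ∧ dw + (3*w + 2*x) dx ∧ dy ∧ dw.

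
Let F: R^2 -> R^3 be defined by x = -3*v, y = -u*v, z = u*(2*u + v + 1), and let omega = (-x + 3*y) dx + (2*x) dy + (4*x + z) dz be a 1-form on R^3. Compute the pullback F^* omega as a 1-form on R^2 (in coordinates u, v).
F^* omega = (8*u^3 + 6*u^2*v + 6*u^2 + u*v^2 - 46*u*v + u - 6*v^2 - 12*v) du + (2*u^3 + u^2*v + u^2 + 3*u*v - 9*v) dv

Using F^*(f dg) = (f ∘ F) d(g ∘ F), substitute each coordinate x_i by F_i(u, v) in f_i, and replace dx_i by d F_i = (∂F_i/∂u) du + (∂F_i/∂v) dv.
  For the x component: f_1(F) = 3*v*(1 - u); d F_1 = (0) du + (-3) dv
  For the y component: f_2(F) = -6*v; d F_2 = (-v) du + (-u) dv
  For the z component: f_3(F) = 2*u^2 + u*v + u - 12*v; d F_3 = (4*u + v + 1) du + (u) dv
Combining and collecting du, dv coefficients:
  coeff of du: 8*u^3 + 6*u^2*v + 6*u^2 + u*v^2 - 46*u*v + u - 6*v^2 - 12*v
  coeff of dv: 2*u^3 + u^2*v + u^2 + 3*u*v - 9*v
F^* omega = (8*u^3 + 6*u^2*v + 6*u^2 + u*v^2 - 46*u*v + u - 6*v^2 - 12*v) du + (2*u^3 + u^2*v + u^2 + 3*u*v - 9*v) dv.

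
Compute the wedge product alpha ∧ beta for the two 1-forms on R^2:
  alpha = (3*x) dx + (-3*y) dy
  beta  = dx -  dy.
alpha ∧ beta = (-3*x + 3*y) dx ∧ dy

Distribute the wedge, using dx_i ∧ dx_j = -dx_j ∧ dx_i and dx_i ∧ dx_i = 0. For each pair (i, j) with i < j, the coefficient of dx_i ∧ dx_j in alpha ∧ beta is (alpha_i * beta_j - alpha_j * beta_i). Collecting: alpha ∧ beta = (-3*x + 3*y) dx ∧ dy.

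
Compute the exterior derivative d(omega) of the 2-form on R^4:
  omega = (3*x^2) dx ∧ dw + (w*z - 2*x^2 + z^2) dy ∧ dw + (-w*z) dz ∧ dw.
d(omega) = (-4*x) dx ∧ dy ∧ dw + (-w - 2*z) dy ∧ dz ∧ dw

For a 2-form omega = sum_{i<j} g_{ij} dx_i ∧ dx_j, the exterior derivative is
  d(omega) = sum_{i<j} d(g_{ij}) ∧ dx_i ∧ dx_j = sum_{i<j, k} (∂g_{ij}/∂x_k) dx_k ∧ dx_i ∧ dx_j.
Expand each term, using dx_k ∧ dx_i ∧ dx_j = sgn(permutation) dx_{(a)} ∧ dx_{(b)} ∧ dx_{(c)} with (a < b < c) sorted:
  d(w*z - 2*x^2 + z^2) includes (∂/∂x)(w*z - 2*x^2 + z^2) dx = (-4*x) dx, which multiplied by dy ∧ dw gives (-4*x) dx ∧ dy ∧ dw
  d(w*z - 2*x^2 + z^2) includes (∂/∂z)(w*z - 2*x^2 + z^2) dz = (w + 2*z) dz, which multiplied by dy ∧ dw gives (-w - 2*z) dy ∧ dz ∧ dw
Collecting like 3-forms: d(omega) = (-4*x) dx ∧ dy ∧ dw + (-w - 2*z) dy ∧ dz ∧ dw.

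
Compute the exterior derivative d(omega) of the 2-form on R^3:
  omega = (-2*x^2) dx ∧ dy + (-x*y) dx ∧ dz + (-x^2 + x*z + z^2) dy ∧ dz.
d(omega) = (-x + z) dx ∧ dy ∧ dz

For a 2-form omega = sum_{i<j} g_{ij} dx_i ∧ dx_j, the exterior derivative is
  d(omega) = sum_{i<j} d(g_{ij}) ∧ dx_i ∧ dx_j = sum_{i<j, k} (∂g_{ij}/∂x_k) dx_k ∧ dx_i ∧ dx_j.
Expand each term, using dx_k ∧ dx_i ∧ dx_j = sgn(permutation) dx_{(a)} ∧ dx_{(b)} ∧ dx_{(c)} with (a < b < c) sorted:
  d(-x*y) includes (∂/∂y)(-x*y) dy = (-x) dy, which multiplied by dx ∧ dz gives (x) dx ∧ dy ∧ dz
  d(-x^2 + x*z + z^2) includes (∂/∂x)(-x^2 + x*z + z^2) dx = (-2*x + z) dx, which multiplied by dy ∧ dz gives (-2*x + z) dx ∧ dy ∧ dz
Collecting like 3-forms: d(omega) = (-x + z) dx ∧ dy ∧ dz.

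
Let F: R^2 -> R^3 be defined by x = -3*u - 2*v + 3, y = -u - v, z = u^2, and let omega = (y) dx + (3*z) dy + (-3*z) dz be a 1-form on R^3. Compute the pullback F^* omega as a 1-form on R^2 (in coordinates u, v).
F^* omega = (-6*u^3 - 3*u^2 + 3*u + 3*v) du + (-3*u^2 + 2*u + 2*v) dv

Using F^*(f dg) = (f ∘ F) d(g ∘ F), substitute each coordinate x_i by F_i(u, v) in f_i, and replace dx_i by d F_i = (∂F_i/∂u) du + (∂F_i/∂v) dv.
  For the x component: f_1(F) = -u - v; d F_1 = (-3) du + (-2) dv
  For the y component: f_2(F) = 3*u^2; d F_2 = (-1) du + (-1) dv
  For the z component: f_3(F) = -3*u^2; d F_3 = (2*u) du + (0) dv
Combining and collecting du, dv coefficients:
  coeff of du: -6*u^3 - 3*u^2 + 3*u + 3*v
  coeff of dv: -3*u^2 + 2*u + 2*v
F^* omega = (-6*u^3 - 3*u^2 + 3*u + 3*v) du + (-3*u^2 + 2*u + 2*v) dv.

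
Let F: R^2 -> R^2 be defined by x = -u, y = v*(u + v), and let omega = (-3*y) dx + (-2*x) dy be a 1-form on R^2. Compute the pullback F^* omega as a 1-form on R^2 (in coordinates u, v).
F^* omega = (v*(5*u + 3*v)) du + (2*u*(u + 2*v)) dv

Using F^*(f dg) = (f ∘ F) d(g ∘ F), substitute each coordinate x_i by F_i(u, v) in f_i, and replace dx_i by d F_i = (∂F_i/∂u) du + (∂F_i/∂v) dv.
  For the x component: f_1(F) = 3*v*(-u - v); d F_1 = (-1) du + (0) dv
  For the y component: f_2(F) = 2*u; d F_2 = (v) du + (u + 2*v) dv
Combining and collecting du, dv coefficients:
  coeff of du: v*(5*u + 3*v)
  coeff of dv: 2*u*(u + 2*v)
F^* omega = (v*(5*u + 3*v)) du + (2*u*(u + 2*v)) dv.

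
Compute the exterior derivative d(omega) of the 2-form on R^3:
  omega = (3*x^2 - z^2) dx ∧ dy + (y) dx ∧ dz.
d(omega) = (-2*z - 1) dx ∧ dy ∧ dz

For a 2-form omega = sum_{i<j} g_{ij} dx_i ∧ dx_j, the exterior derivative is
  d(omega) = sum_{i<j} d(g_{ij}) ∧ dx_i ∧ dx_j = sum_{i<j, k} (∂g_{ij}/∂x_k) dx_k ∧ dx_i ∧ dx_j.
Expand each term, using dx_k ∧ dx_i ∧ dx_j = sgn(permutation) dx_{(a)} ∧ dx_{(b)} ∧ dx_{(c)} with (a < b < c) sorted:
  d(3*x^2 - z^2) includes (∂/∂z)(3*x^2 - z^2) dz = (-2*z) dz, which multiplied by dx ∧ dy gives (-2*z) dx ∧ dy ∧ dz
  d(y) includes (∂/∂y)(y) dy = (1) dy, which multiplied by dx ∧ dz gives (-1) dx ∧ dy ∧ dz
Collecting like 3-forms: d(omega) = (-2*z - 1) dx ∧ dy ∧ dz.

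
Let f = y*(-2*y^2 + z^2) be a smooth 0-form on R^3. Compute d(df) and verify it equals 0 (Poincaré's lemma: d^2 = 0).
d(df) = 0

Step 1: df = sum_i (∂f/∂x_i) dx_i = (0) dx + (-6*y^2 + z^2) dy + (2*y*z) dz.
Step 2: Apply d again. Using the 1-form formula, the coefficient of dx ∧ dy in d(df) is ∂^2 f/∂x ∂y - ∂^2 f/∂y ∂x = (0) - (0) = 0 (equality of mixed partials for smooth f).
Similarly for dx ∧ dz and dy ∧ dz — all coefficients vanish. So d(df) = 0.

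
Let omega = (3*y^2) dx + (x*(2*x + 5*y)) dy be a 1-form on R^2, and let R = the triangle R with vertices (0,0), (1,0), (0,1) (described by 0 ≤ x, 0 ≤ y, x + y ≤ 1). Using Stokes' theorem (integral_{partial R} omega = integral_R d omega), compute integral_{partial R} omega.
integral_(partial R) omega = 1/2

Stokes: integral_partial_R omega = integral_R d omega with d omega = (∂Q/∂x - ∂P/∂y) dx ∧ dy.
  ∂Q/∂x = 4*x + 5*y
  ∂P/∂y = 6*y
  integrand = ∂Q/∂x - ∂P/∂y = 4*x - y.
Integrating over R: integral_0^1 integral_0^{1-x} (4*x - y) dy dx = 1/2.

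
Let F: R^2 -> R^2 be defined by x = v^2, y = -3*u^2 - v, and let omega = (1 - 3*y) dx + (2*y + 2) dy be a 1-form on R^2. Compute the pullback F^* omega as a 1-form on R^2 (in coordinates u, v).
F^* omega = (12*u*(3*u^2 + v - 1)) du + (18*u^2*v + 6*u^2 + 6*v^2 + 4*v - 2) dv

Using F^*(f dg) = (f ∘ F) d(g ∘ F), substitute each coordinate x_i by F_i(u, v) in f_i, and replace dx_i by d F_i = (∂F_i/∂u) du + (∂F_i/∂v) dv.
  For the x component: f_1(F) = 9*u^2 + 3*v + 1; d F_1 = (0) du + (2*v) dv
  For the y component: f_2(F) = -6*u^2 - 2*v + 2; d F_2 = (-6*u) du + (-1) dv
Combining and collecting du, dv coefficients:
  coeff of du: 12*u*(3*u^2 + v - 1)
  coeff of dv: 18*u^2*v + 6*u^2 + 6*v^2 + 4*v - 2
F^* omega = (12*u*(3*u^2 + v - 1)) du + (18*u^2*v + 6*u^2 + 6*v^2 + 4*v - 2) dv.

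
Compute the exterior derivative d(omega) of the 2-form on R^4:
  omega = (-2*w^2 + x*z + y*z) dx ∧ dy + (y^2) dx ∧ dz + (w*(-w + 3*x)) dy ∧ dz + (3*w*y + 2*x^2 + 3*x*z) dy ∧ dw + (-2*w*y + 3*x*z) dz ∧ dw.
d(omega) = (3*w + x - y) dx ∧ dy ∧ dz + (-4*w + 4*x + 3*z) dx ∧ dy ∧ dw + (-4*w) dy ∧ dz ∧ dw + (3*z) dx ∧ dz ∧ dw

For a 2-form omega = sum_{i<j} g_{ij} dx_i ∧ dx_j, the exterior derivative is
  d(omega) = sum_{i<j} d(g_{ij}) ∧ dx_i ∧ dx_j = sum_{i<j, k} (∂g_{ij}/∂x_k) dx_k ∧ dx_i ∧ dx_j.
Expand each term, using dx_k ∧ dx_i ∧ dx_j = sgn(permutation) dx_{(a)} ∧ dx_{(b)} ∧ dx_{(c)} with (a < b < c) sorted:
  d(-2*w^2 + x*z + y*z) includes (∂/∂z)(-2*w^2 + x*z + y*z) dz = (x + y) dz, which multiplied by dx ∧ dy gives (x + y) dx ∧ dy ∧ dz
  d(-2*w^2 + x*z + y*z) includes (∂/∂w)(-2*w^2 + x*z + y*z) dw = (-4*w) dw, which multiplied by dx ∧ dy gives (-4*w) dx ∧ dy ∧ dw
  d(y^2) includes (∂/∂y)(y^2) dy = (2*y) dy, which multiplied by dx ∧ dz gives (-2*y) dx ∧ dy ∧ dz
  d(w*(-w + 3*x)) includes (∂/∂x)(w*(-w + 3*x)) dx = (3*w) dx, which multiplied by dy ∧ dz gives (3*w) dx ∧ dy ∧ dz
  d(w*(-w + 3*x)) includes (∂/∂w)(w*(-w + 3*x)) dw = (-2*w + 3*x) dw, which multiplied by dy ∧ dz gives (-2*w + 3*x) dy ∧ dz ∧ dw
  d(3*w*y + 2*x^2 + 3*x*z) includes (∂/∂x)(3*w*y + 2*x^2 + 3*x*z) dx = (4*x + 3*z) dx, which multiplied by dy ∧ dw gives (4*x + 3*z) dx ∧ dy ∧ dw
  d(3*w*y + 2*x^2 + 3*x*z) includes (∂/∂z)(3*w*y + 2*x^2 + 3*x*z) dz = (3*x) dz, which multiplied by dy ∧ dw gives (-3*x) dy ∧ dz ∧ dw
  d(-2*w*y + 3*x*z) includes (∂/∂x)(-2*w*y + 3*x*z) dx = (3*z) dx, which multiplied by dz ∧ dw gives (3*z) dx ∧ dz ∧ dw
  d(-2*w*y + 3*x*z) includes (∂/∂y)(-2*w*y + 3*x*z) dy = (-2*w) dy, which multiplied by dz ∧ dw gives (-2*w) dy ∧ dz ∧ dw
Collecting like 3-forms: d(omega) = (3*w + x - y) dx ∧ dy ∧ dz + (-4*w + 4*x + 3*z) dx ∧ dy ∧ dw + (-4*w) dy ∧ dz ∧ dw + (3*z) dx ∧ dz ∧ dw.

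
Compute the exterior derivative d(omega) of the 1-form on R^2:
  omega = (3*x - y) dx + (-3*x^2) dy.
d(omega) = (1 - 6*x) dx ∧ dy

For a 1-form omega = sum_i f_i dx_i, the exterior derivative is
  d(omega) = sum_{i < j} (∂f_j/∂x_i - ∂f_i/∂x_j) dx_i ∧ dx_j.
  coefficient of dx ∧ dy: ∂f_2/∂x - ∂f_1/∂y = ∂(-3*x^2)/∂x - ∂(3*x - y)/∂y = 1 - 6*x
Assembling: d(omega) = (1 - 6*x) dx ∧ dy.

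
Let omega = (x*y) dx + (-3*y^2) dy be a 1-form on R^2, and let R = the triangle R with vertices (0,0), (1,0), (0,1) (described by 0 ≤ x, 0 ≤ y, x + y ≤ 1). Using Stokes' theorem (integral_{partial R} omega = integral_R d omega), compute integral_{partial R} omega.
integral_(partial R) omega = -1/6

Stokes: integral_partial_R omega = integral_R d omega with d omega = (∂Q/∂x - ∂P/∂y) dx ∧ dy.
  ∂Q/∂x = 0
  ∂P/∂y = x
  integrand = ∂Q/∂x - ∂P/∂y = -x.
Integrating over R: integral_0^1 integral_0^{1-x} (-x) dy dx = -1/6.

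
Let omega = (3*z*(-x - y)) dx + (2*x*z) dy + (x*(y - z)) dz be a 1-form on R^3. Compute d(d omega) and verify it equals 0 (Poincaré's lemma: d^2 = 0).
d(d omega) = 0

Step 1: d omega = sum_{i<j} (∂f_j/∂x_i - ∂f_i/∂x_j) dx_i ∧ dx_j:
  coeff of dx ∧ dy: 5*z
  coeff of dx ∧ dz: 3*x + 4*y - z
  coeff of dy ∧ dz: -x
Step 2: Apply d again to each 2-form coefficient. The only possible 3-form in R^3 is dx ∧ dy ∧ dz, with coefficient
  ∂(coeff of dy∧dz)/∂x - ∂(coeff of dx∧dz)/∂y + ∂(coeff of dx∧dy)/∂z
  = ∂/∂x (-x) - ∂/∂y (3*x + 4*y - z) + ∂/∂z (5*z).
Each of these terms simplifies to sums of mixed partials that cancel in pairs. The result is 0 (by equality of mixed partials for smooth functions — Schwarz / Clairaut).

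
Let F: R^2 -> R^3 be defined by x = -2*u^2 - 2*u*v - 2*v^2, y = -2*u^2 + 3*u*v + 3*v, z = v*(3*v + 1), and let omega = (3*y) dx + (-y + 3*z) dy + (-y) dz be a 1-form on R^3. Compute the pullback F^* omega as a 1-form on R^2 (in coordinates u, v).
F^* omega = (16*u^3 - 6*u^2*v - 63*u*v^2 - 36*u*v + 27*v^3 - 18*v^2) du + (18*u^3 + 9*u^2*v + 8*u^2 - 27*u*v^2 - 30*u*v - 27*v^2 - 3*v) dv

Using F^*(f dg) = (f ∘ F) d(g ∘ F), substitute each coordinate x_i by F_i(u, v) in f_i, and replace dx_i by d F_i = (∂F_i/∂u) du + (∂F_i/∂v) dv.
  For the x component: f_1(F) = -6*u^2 + 9*u*v + 9*v; d F_1 = (-4*u - 2*v) du + (-2*u - 4*v) dv
  For the y component: f_2(F) = 2*u^2 - 3*u*v + 9*v^2; d F_2 = (-4*u + 3*v) du + (3*u + 3) dv
  For the z component: f_3(F) = 2*u^2 - 3*u*v - 3*v; d F_3 = (0) du + (6*v + 1) dv
Combining and collecting du, dv coefficients:
  coeff of du: 16*u^3 - 6*u^2*v - 63*u*v^2 - 36*u*v + 27*v^3 - 18*v^2
  coeff of dv: 18*u^3 + 9*u^2*v + 8*u^2 - 27*u*v^2 - 30*u*v - 27*v^2 - 3*v
F^* omega = (16*u^3 - 6*u^2*v - 63*u*v^2 - 36*u*v + 27*v^3 - 18*v^2) du + (18*u^3 + 9*u^2*v + 8*u^2 - 27*u*v^2 - 30*u*v - 27*v^2 - 3*v) dv.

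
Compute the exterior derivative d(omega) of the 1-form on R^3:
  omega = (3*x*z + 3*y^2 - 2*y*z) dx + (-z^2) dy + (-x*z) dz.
d(omega) = (-6*y + 2*z) dx ∧ dy + (-3*x + 2*y - z) dx ∧ dz + (2*z) dy ∧ dz

For a 1-form omega = sum_i f_i dx_i, the exterior derivative is
  d(omega) = sum_{i < j} (∂f_j/∂x_i - ∂f_i/∂x_j) dx_i ∧ dx_j.
  coefficient of dx ∧ dy: ∂f_2/∂x - ∂f_1/∂y = ∂(-z^2)/∂x - ∂(3*x*z + 3*y^2 - 2*y*z)/∂y = -6*y + 2*z
  coefficient of dx ∧ dz: ∂f_3/∂x - ∂f_1/∂z = ∂(-x*z)/∂x - ∂(3*x*z + 3*y^2 - 2*y*z)/∂z = -3*x + 2*y - z
  coefficient of dy ∧ dz: ∂f_3/∂y - ∂f_2/∂z = ∂(-x*z)/∂y - ∂(-z^2)/∂z = 2*z
Assembling: d(omega) = (-6*y + 2*z) dx ∧ dy + (-3*x + 2*y - z) dx ∧ dz + (2*z) dy ∧ dz.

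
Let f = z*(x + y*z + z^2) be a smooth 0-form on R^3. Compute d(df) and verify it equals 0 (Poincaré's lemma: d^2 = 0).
d(df) = 0

Step 1: df = sum_i (∂f/∂x_i) dx_i = (z) dx + (z^2) dy + (x + 2*y*z + 3*z^2) dz.
Step 2: Apply d again. Using the 1-form formula, the coefficient of dx ∧ dy in d(df) is ∂^2 f/∂x ∂y - ∂^2 f/∂y ∂x = (0) - (0) = 0 (equality of mixed partials for smooth f).
Similarly for dx ∧ dz and dy ∧ dz — all coefficients vanish. So d(df) = 0.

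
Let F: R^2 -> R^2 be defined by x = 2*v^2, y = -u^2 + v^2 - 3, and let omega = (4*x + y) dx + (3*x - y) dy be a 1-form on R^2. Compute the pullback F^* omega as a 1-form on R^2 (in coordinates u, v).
F^* omega = (2*u*(-u^2 - 5*v^2 - 3)) du + (2*v*(-u^2 + 23*v^2 - 3)) dv

Using F^*(f dg) = (f ∘ F) d(g ∘ F), substitute each coordinate x_i by F_i(u, v) in f_i, and replace dx_i by d F_i = (∂F_i/∂u) du + (∂F_i/∂v) dv.
  For the x component: f_1(F) = -u^2 + 9*v^2 - 3; d F_1 = (0) du + (4*v) dv
  For the y component: f_2(F) = u^2 + 5*v^2 + 3; d F_2 = (-2*u) du + (2*v) dv
Combining and collecting du, dv coefficients:
  coeff of du: 2*u*(-u^2 - 5*v^2 - 3)
  coeff of dv: 2*v*(-u^2 + 23*v^2 - 3)
F^* omega = (2*u*(-u^2 - 5*v^2 - 3)) du + (2*v*(-u^2 + 23*v^2 - 3)) dv.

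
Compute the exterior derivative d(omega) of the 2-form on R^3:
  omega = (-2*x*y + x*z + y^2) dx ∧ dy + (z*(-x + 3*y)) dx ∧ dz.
d(omega) = (x - 3*z) dx ∧ dy ∧ dz

For a 2-form omega = sum_{i<j} g_{ij} dx_i ∧ dx_j, the exterior derivative is
  d(omega) = sum_{i<j} d(g_{ij}) ∧ dx_i ∧ dx_j = sum_{i<j, k} (∂g_{ij}/∂x_k) dx_k ∧ dx_i ∧ dx_j.
Expand each term, using dx_k ∧ dx_i ∧ dx_j = sgn(permutation) dx_{(a)} ∧ dx_{(b)} ∧ dx_{(c)} with (a < b < c) sorted:
  d(-2*x*y + x*z + y^2) includes (∂/∂z)(-2*x*y + x*z + y^2) dz = (x) dz, which multiplied by dx ∧ dy gives (x) dx ∧ dy ∧ dz
  d(z*(-x + 3*y)) includes (∂/∂y)(z*(-x + 3*y)) dy = (3*z) dy, which multiplied by dx ∧ dz gives (-3*z) dx ∧ dy ∧ dz
Collecting like 3-forms: d(omega) = (x - 3*z) dx ∧ dy ∧ dz.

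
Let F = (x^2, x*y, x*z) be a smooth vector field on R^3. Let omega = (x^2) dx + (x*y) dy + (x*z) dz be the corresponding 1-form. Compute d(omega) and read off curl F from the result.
d(omega) = (0) dy ∧ dz + (-z) dz ∧ dx + (y) dx ∧ dy; curl F = (0, -z, y)

d omega = sum_{i<j} (∂f_j/∂x_i - ∂f_i/∂x_j) dx_i ∧ dx_j. Under the identification (dy ∧ dz, dz ∧ dx, dx ∧ dy) ↔ (e_x, e_y, e_z), the coefficients are exactly the components of curl F. Compute:
  ∂R/∂y - ∂Q/∂z = (0) - (0) = 0
  ∂P/∂z - ∂R/∂x = (0) - (z) = -z
  ∂Q/∂x - ∂P/∂y = (y) - (0) = y.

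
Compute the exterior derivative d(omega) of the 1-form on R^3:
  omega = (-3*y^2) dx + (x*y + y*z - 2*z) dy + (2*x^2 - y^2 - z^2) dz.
d(omega) = (7*y) dx ∧ dy + (4*x) dx ∧ dz + (2 - 3*y) dy ∧ dz

For a 1-form omega = sum_i f_i dx_i, the exterior derivative is
  d(omega) = sum_{i < j} (∂f_j/∂x_i - ∂f_i/∂x_j) dx_i ∧ dx_j.
  coefficient of dx ∧ dy: ∂f_2/∂x - ∂f_1/∂y = ∂(x*y + y*z - 2*z)/∂x - ∂(-3*y^2)/∂y = 7*y
  coefficient of dx ∧ dz: ∂f_3/∂x - ∂f_1/∂z = ∂(2*x^2 - y^2 - z^2)/∂x - ∂(-3*y^2)/∂z = 4*x
  coefficient of dy ∧ dz: ∂f_3/∂y - ∂f_2/∂z = ∂(2*x^2 - y^2 - z^2)/∂y - ∂(x*y + y*z - 2*z)/∂z = 2 - 3*y
Assembling: d(omega) = (7*y) dx ∧ dy + (4*x) dx ∧ dz + (2 - 3*y) dy ∧ dz.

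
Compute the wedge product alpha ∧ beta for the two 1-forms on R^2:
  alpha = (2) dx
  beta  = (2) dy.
alpha ∧ beta = (4) dx ∧ dy

Distribute the wedge, using dx_i ∧ dx_j = -dx_j ∧ dx_i and dx_i ∧ dx_i = 0. For each pair (i, j) with i < j, the coefficient of dx_i ∧ dx_j in alpha ∧ beta is (alpha_i * beta_j - alpha_j * beta_i). Collecting: alpha ∧ beta = (4) dx ∧ dy.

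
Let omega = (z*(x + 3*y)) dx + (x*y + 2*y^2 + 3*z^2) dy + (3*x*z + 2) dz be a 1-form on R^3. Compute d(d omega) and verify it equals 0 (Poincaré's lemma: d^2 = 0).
d(d omega) = 0

Step 1: d omega = sum_{i<j} (∂f_j/∂x_i - ∂f_i/∂x_j) dx_i ∧ dx_j:
  coeff of dx ∧ dy: y - 3*z
  coeff of dx ∧ dz: -x - 3*y + 3*z
  coeff of dy ∧ dz: -6*z
Step 2: Apply d again to each 2-form coefficient. The only possible 3-form in R^3 is dx ∧ dy ∧ dz, with coefficient
  ∂(coeff of dy∧dz)/∂x - ∂(coeff of dx∧dz)/∂y + ∂(coeff of dx∧dy)/∂z
  = ∂/∂x (-6*z) - ∂/∂y (-x - 3*y + 3*z) + ∂/∂z (y - 3*z).
Each of these terms simplifies to sums of mixed partials that cancel in pairs. The result is 0 (by equality of mixed partials for smooth functions — Schwarz / Clairaut).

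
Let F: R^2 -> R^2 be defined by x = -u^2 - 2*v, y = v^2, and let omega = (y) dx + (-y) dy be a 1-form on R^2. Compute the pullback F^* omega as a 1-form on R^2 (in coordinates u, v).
F^* omega = (-2*u*v^2) du + (2*v^2*(-v - 1)) dv

Using F^*(f dg) = (f ∘ F) d(g ∘ F), substitute each coordinate x_i by F_i(u, v) in f_i, and replace dx_i by d F_i = (∂F_i/∂u) du + (∂F_i/∂v) dv.
  For the x component: f_1(F) = v^2; d F_1 = (-2*u) du + (-2) dv
  For the y component: f_2(F) = -v^2; d F_2 = (0) du + (2*v) dv
Combining and collecting du, dv coefficients:
  coeff of du: -2*u*v^2
  coeff of dv: 2*v^2*(-v - 1)
F^* omega = (-2*u*v^2) du + (2*v^2*(-v - 1)) dv.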